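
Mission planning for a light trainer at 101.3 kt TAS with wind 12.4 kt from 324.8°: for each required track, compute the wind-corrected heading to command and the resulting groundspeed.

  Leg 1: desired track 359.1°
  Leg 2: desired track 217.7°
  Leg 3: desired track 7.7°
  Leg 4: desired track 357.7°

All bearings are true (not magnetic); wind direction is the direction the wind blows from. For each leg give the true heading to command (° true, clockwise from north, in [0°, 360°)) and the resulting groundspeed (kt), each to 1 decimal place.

Leg 1: desired track 359.1°; wind correction -4.0° → command heading 355.1°, groundspeed 90.8 kt
Leg 2: desired track 217.7°; wind correction +6.7° → command heading 224.4°, groundspeed 104.3 kt
Leg 3: desired track 7.7°; wind correction -4.8° → command heading 2.9°, groundspeed 91.9 kt
Leg 4: desired track 357.7°; wind correction -3.8° → command heading 353.9°, groundspeed 90.7 kt

Leg 1: heading=355.1°, groundspeed=90.8 kt
Leg 2: heading=224.4°, groundspeed=104.3 kt
Leg 3: heading=2.9°, groundspeed=91.9 kt
Leg 4: heading=353.9°, groundspeed=90.7 kt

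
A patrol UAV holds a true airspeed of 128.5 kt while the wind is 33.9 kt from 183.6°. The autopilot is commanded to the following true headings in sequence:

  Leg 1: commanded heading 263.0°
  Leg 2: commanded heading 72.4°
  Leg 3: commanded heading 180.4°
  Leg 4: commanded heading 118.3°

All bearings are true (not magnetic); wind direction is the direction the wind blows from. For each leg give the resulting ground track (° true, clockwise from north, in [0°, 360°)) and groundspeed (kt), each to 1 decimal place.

Leg 1: track=278.2°, groundspeed=126.7 kt
Leg 2: track=59.7°, groundspeed=144.3 kt
Leg 3: track=179.3°, groundspeed=94.7 kt
Leg 4: track=103.2°, groundspeed=118.4 kt

Leg 1: heading 263.0°; drift +15.2° → track 278.2°, groundspeed 126.7 kt
Leg 2: heading 72.4°; drift -12.7° → track 59.7°, groundspeed 144.3 kt
Leg 3: heading 180.4°; drift -1.1° → track 179.3°, groundspeed 94.7 kt
Leg 4: heading 118.3°; drift -15.1° → track 103.2°, groundspeed 118.4 kt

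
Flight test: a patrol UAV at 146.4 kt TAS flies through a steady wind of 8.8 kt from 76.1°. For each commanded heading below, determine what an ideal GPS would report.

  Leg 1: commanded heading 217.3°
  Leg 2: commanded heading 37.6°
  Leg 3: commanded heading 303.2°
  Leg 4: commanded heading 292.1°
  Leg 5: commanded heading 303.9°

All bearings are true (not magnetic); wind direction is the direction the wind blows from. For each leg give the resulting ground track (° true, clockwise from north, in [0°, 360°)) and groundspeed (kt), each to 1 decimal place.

Leg 1: track=219.4°, groundspeed=153.4 kt
Leg 2: track=35.4°, groundspeed=139.6 kt
Leg 3: track=300.8°, groundspeed=152.5 kt
Leg 4: track=290.2°, groundspeed=153.6 kt
Leg 5: track=301.4°, groundspeed=152.5 kt

Leg 1: heading 217.3°; drift +2.1° → track 219.4°, groundspeed 153.4 kt
Leg 2: heading 37.6°; drift -2.2° → track 35.4°, groundspeed 139.6 kt
Leg 3: heading 303.2°; drift -2.4° → track 300.8°, groundspeed 152.5 kt
Leg 4: heading 292.1°; drift -1.9° → track 290.2°, groundspeed 153.6 kt
Leg 5: heading 303.9°; drift -2.5° → track 301.4°, groundspeed 152.5 kt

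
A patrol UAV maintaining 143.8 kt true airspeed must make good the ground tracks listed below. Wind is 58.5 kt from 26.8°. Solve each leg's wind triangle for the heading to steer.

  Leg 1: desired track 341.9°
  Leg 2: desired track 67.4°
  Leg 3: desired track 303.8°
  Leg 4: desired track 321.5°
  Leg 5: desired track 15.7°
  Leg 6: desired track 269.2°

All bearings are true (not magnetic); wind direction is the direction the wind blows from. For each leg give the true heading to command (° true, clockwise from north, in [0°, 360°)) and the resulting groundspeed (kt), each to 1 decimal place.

Leg 1: heading=358.6°, groundspeed=96.3 kt
Leg 2: heading=52.0°, groundspeed=94.3 kt
Leg 3: heading=327.6°, groundspeed=124.4 kt
Leg 4: heading=343.2°, groundspeed=109.2 kt
Leg 5: heading=20.2°, groundspeed=86.0 kt
Leg 6: heading=290.3°, groundspeed=161.2 kt

Leg 1: desired track 341.9°; wind correction +16.7° → command heading 358.6°, groundspeed 96.3 kt
Leg 2: desired track 67.4°; wind correction -15.4° → command heading 52.0°, groundspeed 94.3 kt
Leg 3: desired track 303.8°; wind correction +23.8° → command heading 327.6°, groundspeed 124.4 kt
Leg 4: desired track 321.5°; wind correction +21.7° → command heading 343.2°, groundspeed 109.2 kt
Leg 5: desired track 15.7°; wind correction +4.5° → command heading 20.2°, groundspeed 86.0 kt
Leg 6: desired track 269.2°; wind correction +21.1° → command heading 290.3°, groundspeed 161.2 kt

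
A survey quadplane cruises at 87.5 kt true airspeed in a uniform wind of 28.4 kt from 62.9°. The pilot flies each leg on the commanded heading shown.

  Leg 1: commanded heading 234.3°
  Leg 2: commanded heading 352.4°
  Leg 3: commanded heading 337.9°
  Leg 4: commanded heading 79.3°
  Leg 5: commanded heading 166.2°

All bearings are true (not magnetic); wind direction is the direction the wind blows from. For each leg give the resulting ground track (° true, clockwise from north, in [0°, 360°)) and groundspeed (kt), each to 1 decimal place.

Leg 1: track=236.4°, groundspeed=115.7 kt
Leg 2: track=333.5°, groundspeed=82.5 kt
Leg 3: track=319.5°, groundspeed=89.6 kt
Leg 4: track=86.9°, groundspeed=60.8 kt
Leg 5: track=182.6°, groundspeed=98.0 kt

Leg 1: heading 234.3°; drift +2.1° → track 236.4°, groundspeed 115.7 kt
Leg 2: heading 352.4°; drift -18.9° → track 333.5°, groundspeed 82.5 kt
Leg 3: heading 337.9°; drift -18.4° → track 319.5°, groundspeed 89.6 kt
Leg 4: heading 79.3°; drift +7.6° → track 86.9°, groundspeed 60.8 kt
Leg 5: heading 166.2°; drift +16.4° → track 182.6°, groundspeed 98.0 kt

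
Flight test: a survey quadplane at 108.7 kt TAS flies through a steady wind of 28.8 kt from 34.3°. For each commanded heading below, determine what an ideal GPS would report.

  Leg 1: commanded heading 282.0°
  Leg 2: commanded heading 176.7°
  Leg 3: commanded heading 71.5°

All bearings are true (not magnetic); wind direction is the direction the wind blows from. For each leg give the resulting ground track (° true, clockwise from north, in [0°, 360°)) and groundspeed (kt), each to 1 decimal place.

Leg 1: track=269.4°, groundspeed=122.6 kt
Leg 2: track=184.3°, groundspeed=132.7 kt
Leg 3: track=83.0°, groundspeed=87.5 kt

Leg 1: heading 282.0°; drift -12.6° → track 269.4°, groundspeed 122.6 kt
Leg 2: heading 176.7°; drift +7.6° → track 184.3°, groundspeed 132.7 kt
Leg 3: heading 71.5°; drift +11.5° → track 83.0°, groundspeed 87.5 kt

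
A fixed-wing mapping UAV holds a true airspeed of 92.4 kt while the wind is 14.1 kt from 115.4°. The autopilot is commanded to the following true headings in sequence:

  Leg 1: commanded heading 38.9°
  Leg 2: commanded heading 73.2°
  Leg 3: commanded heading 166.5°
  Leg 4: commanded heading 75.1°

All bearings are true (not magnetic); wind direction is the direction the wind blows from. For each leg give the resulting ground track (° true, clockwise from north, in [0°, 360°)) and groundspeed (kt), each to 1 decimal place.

Leg 1: track=30.2°, groundspeed=90.2 kt
Leg 2: track=66.6°, groundspeed=82.5 kt
Leg 3: track=174.0°, groundspeed=84.3 kt
Leg 4: track=68.7°, groundspeed=82.2 kt

Leg 1: heading 38.9°; drift -8.7° → track 30.2°, groundspeed 90.2 kt
Leg 2: heading 73.2°; drift -6.6° → track 66.6°, groundspeed 82.5 kt
Leg 3: heading 166.5°; drift +7.5° → track 174.0°, groundspeed 84.3 kt
Leg 4: heading 75.1°; drift -6.4° → track 68.7°, groundspeed 82.2 kt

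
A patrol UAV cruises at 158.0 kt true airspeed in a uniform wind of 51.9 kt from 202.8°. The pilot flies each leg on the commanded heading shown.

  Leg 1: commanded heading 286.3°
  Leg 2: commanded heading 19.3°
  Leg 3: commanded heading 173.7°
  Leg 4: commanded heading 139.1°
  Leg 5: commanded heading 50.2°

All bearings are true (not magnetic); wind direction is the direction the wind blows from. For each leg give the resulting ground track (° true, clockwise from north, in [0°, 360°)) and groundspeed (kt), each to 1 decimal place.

Leg 1: heading 286.3°; drift +18.7° → track 305.0°, groundspeed 160.6 kt
Leg 2: heading 19.3°; drift +0.9° → track 20.2°, groundspeed 209.8 kt
Leg 3: heading 173.7°; drift -12.6° → track 161.1°, groundspeed 115.4 kt
Leg 4: heading 139.1°; drift -19.0° → track 120.1°, groundspeed 142.8 kt
Leg 5: heading 50.2°; drift -6.7° → track 43.5°, groundspeed 205.5 kt

Leg 1: track=305.0°, groundspeed=160.6 kt
Leg 2: track=20.2°, groundspeed=209.8 kt
Leg 3: track=161.1°, groundspeed=115.4 kt
Leg 4: track=120.1°, groundspeed=142.8 kt
Leg 5: track=43.5°, groundspeed=205.5 kt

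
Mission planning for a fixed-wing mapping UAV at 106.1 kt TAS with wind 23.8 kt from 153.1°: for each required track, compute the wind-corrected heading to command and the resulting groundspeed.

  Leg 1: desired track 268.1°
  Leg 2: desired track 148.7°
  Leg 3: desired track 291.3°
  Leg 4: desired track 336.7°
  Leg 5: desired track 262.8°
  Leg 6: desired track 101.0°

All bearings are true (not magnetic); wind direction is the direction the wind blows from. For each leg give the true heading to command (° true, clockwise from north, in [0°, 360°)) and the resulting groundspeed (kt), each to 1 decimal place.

Leg 1: desired track 268.1°; wind correction -11.7° → command heading 256.4°, groundspeed 113.9 kt
Leg 2: desired track 148.7°; wind correction +1.0° → command heading 149.7°, groundspeed 82.4 kt
Leg 3: desired track 291.3°; wind correction -8.6° → command heading 282.7°, groundspeed 122.6 kt
Leg 4: desired track 336.7°; wind correction +0.8° → command heading 337.5°, groundspeed 129.8 kt
Leg 5: desired track 262.8°; wind correction -12.2° → command heading 250.6°, groundspeed 111.7 kt
Leg 6: desired track 101.0°; wind correction +10.2° → command heading 111.2°, groundspeed 89.8 kt

Leg 1: heading=256.4°, groundspeed=113.9 kt
Leg 2: heading=149.7°, groundspeed=82.4 kt
Leg 3: heading=282.7°, groundspeed=122.6 kt
Leg 4: heading=337.5°, groundspeed=129.8 kt
Leg 5: heading=250.6°, groundspeed=111.7 kt
Leg 6: heading=111.2°, groundspeed=89.8 kt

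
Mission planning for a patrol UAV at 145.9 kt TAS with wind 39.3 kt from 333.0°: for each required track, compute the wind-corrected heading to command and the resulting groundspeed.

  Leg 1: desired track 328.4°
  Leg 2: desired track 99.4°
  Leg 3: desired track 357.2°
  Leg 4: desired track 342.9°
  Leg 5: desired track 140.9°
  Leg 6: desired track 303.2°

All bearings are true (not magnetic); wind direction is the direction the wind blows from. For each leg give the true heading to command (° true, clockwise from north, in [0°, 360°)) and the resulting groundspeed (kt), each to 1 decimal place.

Leg 1: heading=329.6°, groundspeed=106.7 kt
Leg 2: heading=86.9°, groundspeed=165.8 kt
Leg 3: heading=350.9°, groundspeed=109.2 kt
Leg 4: heading=340.2°, groundspeed=107.0 kt
Leg 5: heading=137.7°, groundspeed=184.1 kt
Leg 6: heading=310.9°, groundspeed=110.5 kt

Leg 1: desired track 328.4°; wind correction +1.2° → command heading 329.6°, groundspeed 106.7 kt
Leg 2: desired track 99.4°; wind correction -12.5° → command heading 86.9°, groundspeed 165.8 kt
Leg 3: desired track 357.2°; wind correction -6.3° → command heading 350.9°, groundspeed 109.2 kt
Leg 4: desired track 342.9°; wind correction -2.7° → command heading 340.2°, groundspeed 107.0 kt
Leg 5: desired track 140.9°; wind correction -3.2° → command heading 137.7°, groundspeed 184.1 kt
Leg 6: desired track 303.2°; wind correction +7.7° → command heading 310.9°, groundspeed 110.5 kt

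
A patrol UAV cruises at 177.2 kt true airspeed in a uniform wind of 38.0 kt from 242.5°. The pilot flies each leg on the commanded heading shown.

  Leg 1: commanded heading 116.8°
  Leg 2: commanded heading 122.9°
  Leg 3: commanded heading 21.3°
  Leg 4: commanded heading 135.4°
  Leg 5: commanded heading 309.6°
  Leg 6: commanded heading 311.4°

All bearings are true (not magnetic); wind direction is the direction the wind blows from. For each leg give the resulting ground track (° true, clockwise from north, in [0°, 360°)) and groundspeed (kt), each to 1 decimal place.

Leg 1: track=108.0°, groundspeed=201.7 kt
Leg 2: track=113.3°, groundspeed=198.7 kt
Leg 3: track=28.2°, groundspeed=207.3 kt
Leg 4: track=124.5°, groundspeed=191.8 kt
Leg 5: track=321.8°, groundspeed=166.1 kt
Leg 6: track=323.6°, groundspeed=167.3 kt

Leg 1: heading 116.8°; drift -8.8° → track 108.0°, groundspeed 201.7 kt
Leg 2: heading 122.9°; drift -9.6° → track 113.3°, groundspeed 198.7 kt
Leg 3: heading 21.3°; drift +6.9° → track 28.2°, groundspeed 207.3 kt
Leg 4: heading 135.4°; drift -10.9° → track 124.5°, groundspeed 191.8 kt
Leg 5: heading 309.6°; drift +12.2° → track 321.8°, groundspeed 166.1 kt
Leg 6: heading 311.4°; drift +12.2° → track 323.6°, groundspeed 167.3 kt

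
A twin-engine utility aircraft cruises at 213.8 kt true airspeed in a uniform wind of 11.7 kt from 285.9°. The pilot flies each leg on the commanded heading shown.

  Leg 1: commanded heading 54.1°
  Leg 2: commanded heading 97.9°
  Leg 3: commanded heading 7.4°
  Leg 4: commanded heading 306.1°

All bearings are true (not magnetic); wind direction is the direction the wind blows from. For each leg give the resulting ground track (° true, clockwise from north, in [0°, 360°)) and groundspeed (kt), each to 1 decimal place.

Leg 1: track=56.5°, groundspeed=221.2 kt
Leg 2: track=98.3°, groundspeed=225.4 kt
Leg 3: track=10.5°, groundspeed=212.4 kt
Leg 4: track=307.2°, groundspeed=202.9 kt

Leg 1: heading 54.1°; drift +2.4° → track 56.5°, groundspeed 221.2 kt
Leg 2: heading 97.9°; drift +0.4° → track 98.3°, groundspeed 225.4 kt
Leg 3: heading 7.4°; drift +3.1° → track 10.5°, groundspeed 212.4 kt
Leg 4: heading 306.1°; drift +1.1° → track 307.2°, groundspeed 202.9 kt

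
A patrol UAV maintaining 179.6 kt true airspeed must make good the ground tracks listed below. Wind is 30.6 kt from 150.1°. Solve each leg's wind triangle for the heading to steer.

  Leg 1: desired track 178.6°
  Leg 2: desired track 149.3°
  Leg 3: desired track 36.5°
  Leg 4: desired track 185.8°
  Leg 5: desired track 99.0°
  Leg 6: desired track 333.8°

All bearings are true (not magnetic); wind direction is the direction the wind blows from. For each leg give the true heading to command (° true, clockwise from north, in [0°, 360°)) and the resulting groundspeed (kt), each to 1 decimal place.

Leg 1: desired track 178.6°; wind correction -4.7° → command heading 173.9°, groundspeed 152.1 kt
Leg 2: desired track 149.3°; wind correction +0.1° → command heading 149.4°, groundspeed 149.0 kt
Leg 3: desired track 36.5°; wind correction +9.0° → command heading 45.5°, groundspeed 189.6 kt
Leg 4: desired track 185.8°; wind correction -5.7° → command heading 180.1°, groundspeed 153.9 kt
Leg 5: desired track 99.0°; wind correction +7.6° → command heading 106.6°, groundspeed 158.8 kt
Leg 6: desired track 333.8°; wind correction +0.6° → command heading 334.4°, groundspeed 210.1 kt

Leg 1: heading=173.9°, groundspeed=152.1 kt
Leg 2: heading=149.4°, groundspeed=149.0 kt
Leg 3: heading=45.5°, groundspeed=189.6 kt
Leg 4: heading=180.1°, groundspeed=153.9 kt
Leg 5: heading=106.6°, groundspeed=158.8 kt
Leg 6: heading=334.4°, groundspeed=210.1 kt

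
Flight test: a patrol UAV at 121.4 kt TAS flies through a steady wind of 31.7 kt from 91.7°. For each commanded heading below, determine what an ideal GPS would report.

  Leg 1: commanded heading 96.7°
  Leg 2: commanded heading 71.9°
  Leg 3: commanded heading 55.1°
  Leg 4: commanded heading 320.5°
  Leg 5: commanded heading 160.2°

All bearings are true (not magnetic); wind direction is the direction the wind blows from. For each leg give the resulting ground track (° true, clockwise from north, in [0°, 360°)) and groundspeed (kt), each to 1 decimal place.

Leg 1: heading 96.7°; drift +1.8° → track 98.5°, groundspeed 89.9 kt
Leg 2: heading 71.9°; drift -6.7° → track 65.2°, groundspeed 92.2 kt
Leg 3: heading 55.1°; drift -11.1° → track 44.0°, groundspeed 97.8 kt
Leg 4: heading 320.5°; drift -9.5° → track 311.0°, groundspeed 144.3 kt
Leg 5: heading 160.2°; drift +15.0° → track 175.2°, groundspeed 113.7 kt

Leg 1: track=98.5°, groundspeed=89.9 kt
Leg 2: track=65.2°, groundspeed=92.2 kt
Leg 3: track=44.0°, groundspeed=97.8 kt
Leg 4: track=311.0°, groundspeed=144.3 kt
Leg 5: track=175.2°, groundspeed=113.7 kt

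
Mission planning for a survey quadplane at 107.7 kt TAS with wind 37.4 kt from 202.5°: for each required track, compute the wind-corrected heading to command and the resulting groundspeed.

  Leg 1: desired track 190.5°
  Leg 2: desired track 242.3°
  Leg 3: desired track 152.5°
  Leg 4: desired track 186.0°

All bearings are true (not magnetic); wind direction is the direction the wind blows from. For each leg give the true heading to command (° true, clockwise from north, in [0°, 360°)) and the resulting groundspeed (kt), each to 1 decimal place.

Leg 1: desired track 190.5°; wind correction +4.1° → command heading 194.6°, groundspeed 70.8 kt
Leg 2: desired track 242.3°; wind correction -12.8° → command heading 229.5°, groundspeed 76.3 kt
Leg 3: desired track 152.5°; wind correction +15.4° → command heading 167.9°, groundspeed 79.8 kt
Leg 4: desired track 186.0°; wind correction +5.7° → command heading 191.7°, groundspeed 71.3 kt

Leg 1: heading=194.6°, groundspeed=70.8 kt
Leg 2: heading=229.5°, groundspeed=76.3 kt
Leg 3: heading=167.9°, groundspeed=79.8 kt
Leg 4: heading=191.7°, groundspeed=71.3 kt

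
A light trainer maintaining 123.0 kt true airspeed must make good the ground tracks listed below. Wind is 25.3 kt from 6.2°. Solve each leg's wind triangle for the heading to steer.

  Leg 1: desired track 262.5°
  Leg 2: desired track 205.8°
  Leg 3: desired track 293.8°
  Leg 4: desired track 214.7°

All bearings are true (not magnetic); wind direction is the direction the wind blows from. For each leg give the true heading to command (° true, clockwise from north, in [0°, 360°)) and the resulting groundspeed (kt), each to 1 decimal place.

Leg 1: desired track 262.5°; wind correction +11.5° → command heading 274.0°, groundspeed 126.5 kt
Leg 2: desired track 205.8°; wind correction +4.0° → command heading 209.8°, groundspeed 146.5 kt
Leg 3: desired track 293.8°; wind correction +11.3° → command heading 305.1°, groundspeed 113.0 kt
Leg 4: desired track 214.7°; wind correction +5.6° → command heading 220.3°, groundspeed 144.6 kt

Leg 1: heading=274.0°, groundspeed=126.5 kt
Leg 2: heading=209.8°, groundspeed=146.5 kt
Leg 3: heading=305.1°, groundspeed=113.0 kt
Leg 4: heading=220.3°, groundspeed=144.6 kt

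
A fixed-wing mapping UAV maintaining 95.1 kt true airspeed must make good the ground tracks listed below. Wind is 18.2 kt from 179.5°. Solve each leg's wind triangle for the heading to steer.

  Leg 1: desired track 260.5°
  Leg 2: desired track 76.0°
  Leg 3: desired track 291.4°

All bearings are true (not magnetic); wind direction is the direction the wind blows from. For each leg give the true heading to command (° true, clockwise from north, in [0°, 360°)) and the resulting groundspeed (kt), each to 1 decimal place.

Leg 1: heading=249.6°, groundspeed=90.5 kt
Leg 2: heading=86.7°, groundspeed=97.7 kt
Leg 3: heading=281.2°, groundspeed=100.4 kt

Leg 1: desired track 260.5°; wind correction -10.9° → command heading 249.6°, groundspeed 90.5 kt
Leg 2: desired track 76.0°; wind correction +10.7° → command heading 86.7°, groundspeed 97.7 kt
Leg 3: desired track 291.4°; wind correction -10.2° → command heading 281.2°, groundspeed 100.4 kt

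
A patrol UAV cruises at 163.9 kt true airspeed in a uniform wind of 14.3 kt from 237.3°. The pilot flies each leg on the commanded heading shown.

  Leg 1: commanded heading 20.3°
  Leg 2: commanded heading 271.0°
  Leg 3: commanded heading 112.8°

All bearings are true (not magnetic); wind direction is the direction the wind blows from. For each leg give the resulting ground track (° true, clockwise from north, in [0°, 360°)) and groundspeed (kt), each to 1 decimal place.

Leg 1: heading 20.3°; drift +2.8° → track 23.1°, groundspeed 175.5 kt
Leg 2: heading 271.0°; drift +3.0° → track 274.0°, groundspeed 152.2 kt
Leg 3: heading 112.8°; drift -3.9° → track 108.9°, groundspeed 172.4 kt

Leg 1: track=23.1°, groundspeed=175.5 kt
Leg 2: track=274.0°, groundspeed=152.2 kt
Leg 3: track=108.9°, groundspeed=172.4 kt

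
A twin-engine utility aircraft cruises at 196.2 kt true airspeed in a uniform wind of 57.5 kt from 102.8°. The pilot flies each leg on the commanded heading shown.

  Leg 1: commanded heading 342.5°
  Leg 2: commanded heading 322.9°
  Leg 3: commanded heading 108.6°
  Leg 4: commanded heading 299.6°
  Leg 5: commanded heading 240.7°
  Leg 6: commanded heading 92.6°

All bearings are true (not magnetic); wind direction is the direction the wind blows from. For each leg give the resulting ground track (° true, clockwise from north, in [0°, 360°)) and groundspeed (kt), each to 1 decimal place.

Leg 1: track=330.1°, groundspeed=230.6 kt
Leg 2: track=314.1°, groundspeed=243.0 kt
Leg 3: track=111.0°, groundspeed=139.1 kt
Leg 4: track=295.8°, groundspeed=251.8 kt
Leg 5: track=249.9°, groundspeed=242.0 kt
Leg 6: track=88.4°, groundspeed=140.0 kt

Leg 1: heading 342.5°; drift -12.4° → track 330.1°, groundspeed 230.6 kt
Leg 2: heading 322.9°; drift -8.8° → track 314.1°, groundspeed 243.0 kt
Leg 3: heading 108.6°; drift +2.4° → track 111.0°, groundspeed 139.1 kt
Leg 4: heading 299.6°; drift -3.8° → track 295.8°, groundspeed 251.8 kt
Leg 5: heading 240.7°; drift +9.2° → track 249.9°, groundspeed 242.0 kt
Leg 6: heading 92.6°; drift -4.2° → track 88.4°, groundspeed 140.0 kt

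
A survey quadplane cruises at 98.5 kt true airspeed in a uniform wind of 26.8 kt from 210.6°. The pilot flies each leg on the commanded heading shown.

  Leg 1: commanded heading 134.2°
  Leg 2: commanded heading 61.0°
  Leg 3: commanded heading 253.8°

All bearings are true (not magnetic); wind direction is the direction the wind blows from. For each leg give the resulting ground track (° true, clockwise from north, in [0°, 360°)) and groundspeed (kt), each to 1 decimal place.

Leg 1: heading 134.2°; drift -15.8° → track 118.4°, groundspeed 95.8 kt
Leg 2: heading 61.0°; drift -6.4° → track 54.6°, groundspeed 122.4 kt
Leg 3: heading 253.8°; drift +13.1° → track 266.9°, groundspeed 81.1 kt

Leg 1: track=118.4°, groundspeed=95.8 kt
Leg 2: track=54.6°, groundspeed=122.4 kt
Leg 3: track=266.9°, groundspeed=81.1 kt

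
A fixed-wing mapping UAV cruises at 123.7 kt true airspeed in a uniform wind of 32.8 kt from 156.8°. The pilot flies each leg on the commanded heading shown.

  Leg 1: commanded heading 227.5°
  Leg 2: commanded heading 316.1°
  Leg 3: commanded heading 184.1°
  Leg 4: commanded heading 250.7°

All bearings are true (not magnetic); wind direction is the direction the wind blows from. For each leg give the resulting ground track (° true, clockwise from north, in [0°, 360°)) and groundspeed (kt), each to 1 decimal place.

Leg 1: heading 227.5°; drift +15.3° → track 242.8°, groundspeed 117.0 kt
Leg 2: heading 316.1°; drift +4.3° → track 320.4°, groundspeed 154.8 kt
Leg 3: heading 184.1°; drift +9.0° → track 193.1°, groundspeed 95.7 kt
Leg 4: heading 250.7°; drift +14.6° → track 265.3°, groundspeed 130.1 kt

Leg 1: track=242.8°, groundspeed=117.0 kt
Leg 2: track=320.4°, groundspeed=154.8 kt
Leg 3: track=193.1°, groundspeed=95.7 kt
Leg 4: track=265.3°, groundspeed=130.1 kt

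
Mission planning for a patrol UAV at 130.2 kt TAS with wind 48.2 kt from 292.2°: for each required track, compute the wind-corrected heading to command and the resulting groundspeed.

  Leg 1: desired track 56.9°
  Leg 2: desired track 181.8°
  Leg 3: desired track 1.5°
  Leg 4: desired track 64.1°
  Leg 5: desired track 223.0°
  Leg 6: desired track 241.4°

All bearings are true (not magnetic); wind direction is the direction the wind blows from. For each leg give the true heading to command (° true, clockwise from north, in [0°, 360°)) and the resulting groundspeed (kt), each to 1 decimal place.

Leg 1: heading=39.2°, groundspeed=151.5 kt
Leg 2: heading=202.1°, groundspeed=138.9 kt
Leg 3: heading=341.2°, groundspeed=105.1 kt
Leg 4: heading=48.1°, groundspeed=157.3 kt
Leg 5: heading=243.2°, groundspeed=105.0 kt
Leg 6: heading=258.1°, groundspeed=94.3 kt

Leg 1: desired track 56.9°; wind correction -17.7° → command heading 39.2°, groundspeed 151.5 kt
Leg 2: desired track 181.8°; wind correction +20.3° → command heading 202.1°, groundspeed 138.9 kt
Leg 3: desired track 1.5°; wind correction -20.3° → command heading 341.2°, groundspeed 105.1 kt
Leg 4: desired track 64.1°; wind correction -16.0° → command heading 48.1°, groundspeed 157.3 kt
Leg 5: desired track 223.0°; wind correction +20.2° → command heading 243.2°, groundspeed 105.0 kt
Leg 6: desired track 241.4°; wind correction +16.7° → command heading 258.1°, groundspeed 94.3 kt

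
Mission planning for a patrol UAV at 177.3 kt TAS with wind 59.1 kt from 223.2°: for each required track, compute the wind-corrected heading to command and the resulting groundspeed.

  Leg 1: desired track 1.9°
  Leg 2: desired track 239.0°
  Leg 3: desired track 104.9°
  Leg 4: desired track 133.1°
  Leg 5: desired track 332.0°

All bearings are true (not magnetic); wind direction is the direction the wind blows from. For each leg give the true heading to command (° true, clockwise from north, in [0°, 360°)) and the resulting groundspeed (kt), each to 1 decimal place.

Leg 1: heading=349.2°, groundspeed=217.4 kt
Leg 2: heading=233.8°, groundspeed=119.7 kt
Leg 3: heading=122.0°, groundspeed=197.5 kt
Leg 4: heading=152.6°, groundspeed=167.3 kt
Leg 5: heading=313.6°, groundspeed=187.3 kt

Leg 1: desired track 1.9°; wind correction -12.7° → command heading 349.2°, groundspeed 217.4 kt
Leg 2: desired track 239.0°; wind correction -5.2° → command heading 233.8°, groundspeed 119.7 kt
Leg 3: desired track 104.9°; wind correction +17.1° → command heading 122.0°, groundspeed 197.5 kt
Leg 4: desired track 133.1°; wind correction +19.5° → command heading 152.6°, groundspeed 167.3 kt
Leg 5: desired track 332.0°; wind correction -18.4° → command heading 313.6°, groundspeed 187.3 kt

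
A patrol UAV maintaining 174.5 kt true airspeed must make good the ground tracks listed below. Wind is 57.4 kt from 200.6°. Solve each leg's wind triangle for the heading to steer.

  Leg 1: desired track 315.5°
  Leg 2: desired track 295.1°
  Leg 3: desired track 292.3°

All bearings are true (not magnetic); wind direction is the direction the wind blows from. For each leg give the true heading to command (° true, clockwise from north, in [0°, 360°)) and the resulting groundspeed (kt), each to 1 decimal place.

Leg 1: desired track 315.5°; wind correction -17.4° → command heading 298.1°, groundspeed 190.7 kt
Leg 2: desired track 295.1°; wind correction -19.1° → command heading 276.0°, groundspeed 169.4 kt
Leg 3: desired track 292.3°; wind correction -19.2° → command heading 273.1°, groundspeed 166.5 kt

Leg 1: heading=298.1°, groundspeed=190.7 kt
Leg 2: heading=276.0°, groundspeed=169.4 kt
Leg 3: heading=273.1°, groundspeed=166.5 kt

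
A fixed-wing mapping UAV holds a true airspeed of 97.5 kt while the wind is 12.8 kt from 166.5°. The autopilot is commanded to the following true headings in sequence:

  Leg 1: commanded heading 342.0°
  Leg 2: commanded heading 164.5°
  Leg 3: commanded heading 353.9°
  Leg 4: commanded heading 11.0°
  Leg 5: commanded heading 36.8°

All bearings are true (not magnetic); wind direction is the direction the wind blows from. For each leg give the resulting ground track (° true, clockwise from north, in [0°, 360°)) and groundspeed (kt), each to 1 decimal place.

Leg 1: track=342.5°, groundspeed=110.3 kt
Leg 2: track=164.2°, groundspeed=84.7 kt
Leg 3: track=353.0°, groundspeed=110.2 kt
Leg 4: track=8.2°, groundspeed=109.3 kt
Leg 5: track=31.5°, groundspeed=106.1 kt

Leg 1: heading 342.0°; drift +0.5° → track 342.5°, groundspeed 110.3 kt
Leg 2: heading 164.5°; drift -0.3° → track 164.2°, groundspeed 84.7 kt
Leg 3: heading 353.9°; drift -0.9° → track 353.0°, groundspeed 110.2 kt
Leg 4: heading 11.0°; drift -2.8° → track 8.2°, groundspeed 109.3 kt
Leg 5: heading 36.8°; drift -5.3° → track 31.5°, groundspeed 106.1 kt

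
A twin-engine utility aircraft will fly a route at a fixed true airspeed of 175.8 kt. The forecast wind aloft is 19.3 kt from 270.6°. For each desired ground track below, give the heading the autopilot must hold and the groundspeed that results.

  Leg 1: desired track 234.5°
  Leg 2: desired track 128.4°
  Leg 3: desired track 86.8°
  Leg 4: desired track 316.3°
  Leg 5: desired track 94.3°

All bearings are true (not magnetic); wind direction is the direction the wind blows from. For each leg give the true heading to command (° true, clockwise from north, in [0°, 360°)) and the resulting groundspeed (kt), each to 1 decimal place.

Leg 1: heading=238.2°, groundspeed=159.8 kt
Leg 2: heading=132.3°, groundspeed=190.7 kt
Leg 3: heading=86.4°, groundspeed=195.1 kt
Leg 4: heading=311.8°, groundspeed=161.8 kt
Leg 5: heading=94.7°, groundspeed=195.1 kt

Leg 1: desired track 234.5°; wind correction +3.7° → command heading 238.2°, groundspeed 159.8 kt
Leg 2: desired track 128.4°; wind correction +3.9° → command heading 132.3°, groundspeed 190.7 kt
Leg 3: desired track 86.8°; wind correction -0.4° → command heading 86.4°, groundspeed 195.1 kt
Leg 4: desired track 316.3°; wind correction -4.5° → command heading 311.8°, groundspeed 161.8 kt
Leg 5: desired track 94.3°; wind correction +0.4° → command heading 94.7°, groundspeed 195.1 kt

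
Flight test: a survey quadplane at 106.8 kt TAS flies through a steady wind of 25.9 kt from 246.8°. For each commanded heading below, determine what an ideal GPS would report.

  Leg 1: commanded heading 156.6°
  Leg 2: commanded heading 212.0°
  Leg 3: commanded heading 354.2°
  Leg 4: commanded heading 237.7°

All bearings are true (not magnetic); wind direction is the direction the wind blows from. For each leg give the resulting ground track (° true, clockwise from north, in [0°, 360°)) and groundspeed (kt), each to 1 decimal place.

Leg 1: track=143.0°, groundspeed=110.0 kt
Leg 2: track=202.2°, groundspeed=86.8 kt
Leg 3: track=6.4°, groundspeed=117.2 kt
Leg 4: track=234.8°, groundspeed=81.3 kt

Leg 1: heading 156.6°; drift -13.6° → track 143.0°, groundspeed 110.0 kt
Leg 2: heading 212.0°; drift -9.8° → track 202.2°, groundspeed 86.8 kt
Leg 3: heading 354.2°; drift +12.2° → track 6.4°, groundspeed 117.2 kt
Leg 4: heading 237.7°; drift -2.9° → track 234.8°, groundspeed 81.3 kt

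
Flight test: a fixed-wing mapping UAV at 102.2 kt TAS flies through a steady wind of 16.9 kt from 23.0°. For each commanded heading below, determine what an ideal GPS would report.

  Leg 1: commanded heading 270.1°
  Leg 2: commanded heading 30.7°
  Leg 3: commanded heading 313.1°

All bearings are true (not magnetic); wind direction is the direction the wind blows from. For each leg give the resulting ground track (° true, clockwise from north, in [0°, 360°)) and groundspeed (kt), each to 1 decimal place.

Leg 1: heading 270.1°; drift -8.1° → track 262.0°, groundspeed 109.9 kt
Leg 2: heading 30.7°; drift +1.5° → track 32.2°, groundspeed 85.5 kt
Leg 3: heading 313.1°; drift -9.3° → track 303.8°, groundspeed 97.7 kt

Leg 1: track=262.0°, groundspeed=109.9 kt
Leg 2: track=32.2°, groundspeed=85.5 kt
Leg 3: track=303.8°, groundspeed=97.7 kt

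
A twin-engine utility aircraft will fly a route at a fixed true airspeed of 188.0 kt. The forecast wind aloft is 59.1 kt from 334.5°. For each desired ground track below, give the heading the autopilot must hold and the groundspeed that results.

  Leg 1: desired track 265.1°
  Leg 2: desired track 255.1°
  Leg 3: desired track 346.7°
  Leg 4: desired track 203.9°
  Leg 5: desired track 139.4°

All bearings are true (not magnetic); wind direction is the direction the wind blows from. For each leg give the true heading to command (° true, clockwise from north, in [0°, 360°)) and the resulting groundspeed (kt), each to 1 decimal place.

Leg 1: heading=282.2°, groundspeed=158.9 kt
Leg 2: heading=273.1°, groundspeed=167.9 kt
Leg 3: heading=342.9°, groundspeed=129.8 kt
Leg 4: heading=217.7°, groundspeed=221.0 kt
Leg 5: heading=134.7°, groundspeed=244.4 kt

Leg 1: desired track 265.1°; wind correction +17.1° → command heading 282.2°, groundspeed 158.9 kt
Leg 2: desired track 255.1°; wind correction +18.0° → command heading 273.1°, groundspeed 167.9 kt
Leg 3: desired track 346.7°; wind correction -3.8° → command heading 342.9°, groundspeed 129.8 kt
Leg 4: desired track 203.9°; wind correction +13.8° → command heading 217.7°, groundspeed 221.0 kt
Leg 5: desired track 139.4°; wind correction -4.7° → command heading 134.7°, groundspeed 244.4 kt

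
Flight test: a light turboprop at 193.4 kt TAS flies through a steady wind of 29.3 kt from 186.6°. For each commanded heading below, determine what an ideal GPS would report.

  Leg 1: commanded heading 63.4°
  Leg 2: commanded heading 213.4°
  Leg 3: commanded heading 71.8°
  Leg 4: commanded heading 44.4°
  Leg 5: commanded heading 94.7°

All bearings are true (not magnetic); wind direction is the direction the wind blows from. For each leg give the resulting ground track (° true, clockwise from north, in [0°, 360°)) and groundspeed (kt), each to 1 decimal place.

Leg 1: track=56.7°, groundspeed=210.9 kt
Leg 2: track=217.9°, groundspeed=167.8 kt
Leg 3: track=64.4°, groundspeed=207.4 kt
Leg 4: track=39.7°, groundspeed=217.3 kt
Leg 5: track=86.1°, groundspeed=196.6 kt

Leg 1: heading 63.4°; drift -6.7° → track 56.7°, groundspeed 210.9 kt
Leg 2: heading 213.4°; drift +4.5° → track 217.9°, groundspeed 167.8 kt
Leg 3: heading 71.8°; drift -7.4° → track 64.4°, groundspeed 207.4 kt
Leg 4: heading 44.4°; drift -4.7° → track 39.7°, groundspeed 217.3 kt
Leg 5: heading 94.7°; drift -8.6° → track 86.1°, groundspeed 196.6 kt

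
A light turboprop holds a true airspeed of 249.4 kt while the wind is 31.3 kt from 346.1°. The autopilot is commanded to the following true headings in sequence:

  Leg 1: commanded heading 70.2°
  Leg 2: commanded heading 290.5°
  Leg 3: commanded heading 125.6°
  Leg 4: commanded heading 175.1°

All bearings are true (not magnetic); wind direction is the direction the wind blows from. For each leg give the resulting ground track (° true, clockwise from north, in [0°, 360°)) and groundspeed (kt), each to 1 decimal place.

Leg 1: track=77.4°, groundspeed=248.1 kt
Leg 2: track=284.1°, groundspeed=233.2 kt
Leg 3: track=129.9°, groundspeed=274.0 kt
Leg 4: track=174.1°, groundspeed=280.4 kt

Leg 1: heading 70.2°; drift +7.2° → track 77.4°, groundspeed 248.1 kt
Leg 2: heading 290.5°; drift -6.4° → track 284.1°, groundspeed 233.2 kt
Leg 3: heading 125.6°; drift +4.3° → track 129.9°, groundspeed 274.0 kt
Leg 4: heading 175.1°; drift -1.0° → track 174.1°, groundspeed 280.4 kt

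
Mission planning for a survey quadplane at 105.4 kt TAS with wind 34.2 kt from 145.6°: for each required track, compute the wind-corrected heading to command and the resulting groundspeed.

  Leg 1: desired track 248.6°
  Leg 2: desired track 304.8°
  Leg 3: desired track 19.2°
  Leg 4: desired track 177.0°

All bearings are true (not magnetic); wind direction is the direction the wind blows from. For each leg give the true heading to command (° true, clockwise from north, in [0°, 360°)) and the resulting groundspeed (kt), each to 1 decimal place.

Leg 1: heading=230.2°, groundspeed=107.7 kt
Leg 2: heading=298.2°, groundspeed=136.7 kt
Leg 3: heading=34.3°, groundspeed=122.0 kt
Leg 4: heading=167.3°, groundspeed=74.7 kt

Leg 1: desired track 248.6°; wind correction -18.4° → command heading 230.2°, groundspeed 107.7 kt
Leg 2: desired track 304.8°; wind correction -6.6° → command heading 298.2°, groundspeed 136.7 kt
Leg 3: desired track 19.2°; wind correction +15.1° → command heading 34.3°, groundspeed 122.0 kt
Leg 4: desired track 177.0°; wind correction -9.7° → command heading 167.3°, groundspeed 74.7 kt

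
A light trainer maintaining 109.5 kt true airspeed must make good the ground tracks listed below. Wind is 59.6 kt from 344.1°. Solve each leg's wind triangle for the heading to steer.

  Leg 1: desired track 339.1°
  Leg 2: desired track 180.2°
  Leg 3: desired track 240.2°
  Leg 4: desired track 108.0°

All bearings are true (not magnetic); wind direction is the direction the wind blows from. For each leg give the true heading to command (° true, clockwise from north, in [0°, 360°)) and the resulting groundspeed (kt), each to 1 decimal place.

Leg 1: desired track 339.1°; wind correction +2.7° → command heading 341.8°, groundspeed 50.0 kt
Leg 2: desired track 180.2°; wind correction +8.7° → command heading 188.9°, groundspeed 165.5 kt
Leg 3: desired track 240.2°; wind correction +31.9° → command heading 272.1°, groundspeed 107.3 kt
Leg 4: desired track 108.0°; wind correction -26.9° → command heading 81.1°, groundspeed 130.9 kt

Leg 1: heading=341.8°, groundspeed=50.0 kt
Leg 2: heading=188.9°, groundspeed=165.5 kt
Leg 3: heading=272.1°, groundspeed=107.3 kt
Leg 4: heading=81.1°, groundspeed=130.9 kt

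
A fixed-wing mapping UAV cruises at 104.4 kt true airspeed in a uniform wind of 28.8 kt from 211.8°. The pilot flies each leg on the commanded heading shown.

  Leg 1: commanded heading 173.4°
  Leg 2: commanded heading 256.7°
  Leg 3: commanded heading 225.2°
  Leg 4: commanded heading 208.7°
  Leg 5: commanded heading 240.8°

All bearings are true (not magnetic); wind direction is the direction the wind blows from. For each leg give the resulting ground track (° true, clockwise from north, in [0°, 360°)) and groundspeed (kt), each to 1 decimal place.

Leg 1: heading 173.4°; drift -12.3° → track 161.1°, groundspeed 83.8 kt
Leg 2: heading 256.7°; drift +13.6° → track 270.3°, groundspeed 86.4 kt
Leg 3: heading 225.2°; drift +5.0° → track 230.2°, groundspeed 76.7 kt
Leg 4: heading 208.7°; drift -1.2° → track 207.5°, groundspeed 75.7 kt
Leg 5: heading 240.8°; drift +10.0° → track 250.8°, groundspeed 80.4 kt

Leg 1: track=161.1°, groundspeed=83.8 kt
Leg 2: track=270.3°, groundspeed=86.4 kt
Leg 3: track=230.2°, groundspeed=76.7 kt
Leg 4: track=207.5°, groundspeed=75.7 kt
Leg 5: track=250.8°, groundspeed=80.4 kt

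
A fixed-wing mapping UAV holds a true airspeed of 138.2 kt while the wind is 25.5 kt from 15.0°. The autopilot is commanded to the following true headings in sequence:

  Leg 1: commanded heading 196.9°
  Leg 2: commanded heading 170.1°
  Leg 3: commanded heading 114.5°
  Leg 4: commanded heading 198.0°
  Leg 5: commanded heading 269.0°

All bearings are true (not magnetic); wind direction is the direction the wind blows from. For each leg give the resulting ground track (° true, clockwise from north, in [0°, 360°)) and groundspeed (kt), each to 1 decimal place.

Leg 1: heading 196.9°; drift -0.3° → track 196.6°, groundspeed 163.7 kt
Leg 2: heading 170.1°; drift +3.8° → track 173.9°, groundspeed 161.7 kt
Leg 3: heading 114.5°; drift +10.0° → track 124.5°, groundspeed 144.6 kt
Leg 4: heading 198.0°; drift -0.5° → track 197.5°, groundspeed 163.7 kt
Leg 5: heading 269.0°; drift -9.6° → track 259.4°, groundspeed 147.3 kt

Leg 1: track=196.6°, groundspeed=163.7 kt
Leg 2: track=173.9°, groundspeed=161.7 kt
Leg 3: track=124.5°, groundspeed=144.6 kt
Leg 4: track=197.5°, groundspeed=163.7 kt
Leg 5: track=259.4°, groundspeed=147.3 kt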